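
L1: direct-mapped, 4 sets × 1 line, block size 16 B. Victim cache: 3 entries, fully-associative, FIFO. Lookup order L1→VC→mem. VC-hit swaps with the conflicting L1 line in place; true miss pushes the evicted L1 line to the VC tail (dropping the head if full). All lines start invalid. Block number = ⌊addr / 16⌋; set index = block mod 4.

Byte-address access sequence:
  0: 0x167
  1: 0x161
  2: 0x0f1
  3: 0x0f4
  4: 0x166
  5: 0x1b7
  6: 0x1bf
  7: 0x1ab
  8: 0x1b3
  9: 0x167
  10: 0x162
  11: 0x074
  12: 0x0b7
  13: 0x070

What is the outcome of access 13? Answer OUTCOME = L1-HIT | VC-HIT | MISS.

#0 0x167→b22/s2 MISS; vc=[]
#1 0x161→b22/s2 L1-HIT; vc=[]
#2 0xf1→b15/s3 MISS; vc=[]
#3 0xf4→b15/s3 L1-HIT; vc=[]
#4 0x166→b22/s2 L1-HIT; vc=[]
#5 0x1b7→b27/s3 MISS; vc=[15]
#6 0x1bf→b27/s3 L1-HIT; vc=[15]
#7 0x1ab→b26/s2 MISS; vc=[15,22]
#8 0x1b3→b27/s3 L1-HIT; vc=[15,22]
#9 0x167→b22/s2 VC-HIT; vc=[15,26]
#10 0x162→b22/s2 L1-HIT; vc=[15,26]
#11 0x74→b7/s3 MISS; vc=[15,26,27]
#12 0xb7→b11/s3 MISS; vc=[26,27,7]
#13 0x70→b7/s3 VC-HIT; vc=[26,27,11]

OUTCOME = VC-HIT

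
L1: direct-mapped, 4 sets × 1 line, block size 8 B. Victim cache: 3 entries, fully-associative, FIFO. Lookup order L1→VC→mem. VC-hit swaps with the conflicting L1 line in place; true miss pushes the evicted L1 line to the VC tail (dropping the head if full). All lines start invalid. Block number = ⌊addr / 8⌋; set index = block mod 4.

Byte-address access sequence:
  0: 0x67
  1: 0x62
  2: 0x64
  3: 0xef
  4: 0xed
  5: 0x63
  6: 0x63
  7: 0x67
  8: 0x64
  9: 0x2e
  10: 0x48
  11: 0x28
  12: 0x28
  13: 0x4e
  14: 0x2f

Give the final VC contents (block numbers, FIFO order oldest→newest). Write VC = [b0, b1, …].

VC = [29, 9]

0: 0x67 (blk 12, set 0) → MISS  vc=[]
1: 0x62 (blk 12, set 0) → L1-HIT  vc=[]
2: 0x64 (blk 12, set 0) → L1-HIT  vc=[]
3: 0xef (blk 29, set 1) → MISS  vc=[]
4: 0xed (blk 29, set 1) → L1-HIT  vc=[]
5: 0x63 (blk 12, set 0) → L1-HIT  vc=[]
6: 0x63 (blk 12, set 0) → L1-HIT  vc=[]
7: 0x67 (blk 12, set 0) → L1-HIT  vc=[]
8: 0x64 (blk 12, set 0) → L1-HIT  vc=[]
9: 0x2e (blk 5, set 1) → MISS  vc=[29]
10: 0x48 (blk 9, set 1) → MISS  vc=[29, 5]
11: 0x28 (blk 5, set 1) → VC-HIT  vc=[29, 9]
12: 0x28 (blk 5, set 1) → L1-HIT  vc=[29, 9]
13: 0x4e (blk 9, set 1) → VC-HIT  vc=[29, 5]
14: 0x2f (blk 5, set 1) → VC-HIT  vc=[29, 9]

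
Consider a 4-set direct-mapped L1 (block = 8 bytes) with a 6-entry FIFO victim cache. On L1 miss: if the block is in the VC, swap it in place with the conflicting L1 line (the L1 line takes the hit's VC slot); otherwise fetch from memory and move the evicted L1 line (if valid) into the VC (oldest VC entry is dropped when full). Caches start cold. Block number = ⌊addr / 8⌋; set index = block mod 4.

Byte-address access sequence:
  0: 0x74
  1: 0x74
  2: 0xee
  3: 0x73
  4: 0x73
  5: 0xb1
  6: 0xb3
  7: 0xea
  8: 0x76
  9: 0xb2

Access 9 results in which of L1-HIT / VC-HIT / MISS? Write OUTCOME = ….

OUTCOME = VC-HIT

  [0] addr=0x74 blk=14 s=2: MISS | VC []
  [1] addr=0x74 blk=14 s=2: L1-HIT | VC []
  [2] addr=0xee blk=29 s=1: MISS | VC []
  [3] addr=0x73 blk=14 s=2: L1-HIT | VC []
  [4] addr=0x73 blk=14 s=2: L1-HIT | VC []
  [5] addr=0xb1 blk=22 s=2: MISS | VC [14]
  [6] addr=0xb3 blk=22 s=2: L1-HIT | VC [14]
  [7] addr=0xea blk=29 s=1: L1-HIT | VC [14]
  [8] addr=0x76 blk=14 s=2: VC-HIT | VC [22]
  [9] addr=0xb2 blk=22 s=2: VC-HIT | VC [14]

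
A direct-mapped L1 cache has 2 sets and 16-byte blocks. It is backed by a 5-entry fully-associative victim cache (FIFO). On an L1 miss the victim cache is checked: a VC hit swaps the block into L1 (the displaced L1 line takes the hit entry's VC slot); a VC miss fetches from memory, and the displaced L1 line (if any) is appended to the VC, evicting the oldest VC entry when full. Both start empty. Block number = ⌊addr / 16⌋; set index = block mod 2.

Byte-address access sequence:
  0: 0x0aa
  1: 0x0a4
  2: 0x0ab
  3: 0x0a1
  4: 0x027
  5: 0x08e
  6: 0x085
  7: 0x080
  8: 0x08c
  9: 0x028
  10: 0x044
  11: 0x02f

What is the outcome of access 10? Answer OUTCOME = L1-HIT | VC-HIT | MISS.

OUTCOME = MISS

#0 0xaa→b10/s0 MISS; vc=[]
#1 0xa4→b10/s0 L1-HIT; vc=[]
#2 0xab→b10/s0 L1-HIT; vc=[]
#3 0xa1→b10/s0 L1-HIT; vc=[]
#4 0x27→b2/s0 MISS; vc=[10]
#5 0x8e→b8/s0 MISS; vc=[10,2]
#6 0x85→b8/s0 L1-HIT; vc=[10,2]
#7 0x80→b8/s0 L1-HIT; vc=[10,2]
#8 0x8c→b8/s0 L1-HIT; vc=[10,2]
#9 0x28→b2/s0 VC-HIT; vc=[10,8]
#10 0x44→b4/s0 MISS; vc=[10,8,2]
#11 0x2f→b2/s0 VC-HIT; vc=[10,8,4]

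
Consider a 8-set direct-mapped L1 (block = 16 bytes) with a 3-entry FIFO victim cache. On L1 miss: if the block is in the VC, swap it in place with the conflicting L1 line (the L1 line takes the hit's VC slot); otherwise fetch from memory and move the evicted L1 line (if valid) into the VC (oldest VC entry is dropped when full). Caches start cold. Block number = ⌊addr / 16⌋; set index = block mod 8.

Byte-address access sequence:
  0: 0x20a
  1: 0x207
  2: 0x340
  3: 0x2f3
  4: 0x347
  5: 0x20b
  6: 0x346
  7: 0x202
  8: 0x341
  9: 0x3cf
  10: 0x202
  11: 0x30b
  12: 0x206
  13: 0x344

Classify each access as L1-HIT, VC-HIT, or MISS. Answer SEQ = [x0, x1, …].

0: 0x20a (blk 32, set 0) → MISS  vc=[]
1: 0x207 (blk 32, set 0) → L1-HIT  vc=[]
2: 0x340 (blk 52, set 4) → MISS  vc=[]
3: 0x2f3 (blk 47, set 7) → MISS  vc=[]
4: 0x347 (blk 52, set 4) → L1-HIT  vc=[]
5: 0x20b (blk 32, set 0) → L1-HIT  vc=[]
6: 0x346 (blk 52, set 4) → L1-HIT  vc=[]
7: 0x202 (blk 32, set 0) → L1-HIT  vc=[]
8: 0x341 (blk 52, set 4) → L1-HIT  vc=[]
9: 0x3cf (blk 60, set 4) → MISS  vc=[52]
10: 0x202 (blk 32, set 0) → L1-HIT  vc=[52]
11: 0x30b (blk 48, set 0) → MISS  vc=[52, 32]
12: 0x206 (blk 32, set 0) → VC-HIT  vc=[52, 48]
13: 0x344 (blk 52, set 4) → VC-HIT  vc=[60, 48]

SEQ = [MISS, L1-HIT, MISS, MISS, L1-HIT, L1-HIT, L1-HIT, L1-HIT, L1-HIT, MISS, L1-HIT, MISS, VC-HIT, VC-HIT]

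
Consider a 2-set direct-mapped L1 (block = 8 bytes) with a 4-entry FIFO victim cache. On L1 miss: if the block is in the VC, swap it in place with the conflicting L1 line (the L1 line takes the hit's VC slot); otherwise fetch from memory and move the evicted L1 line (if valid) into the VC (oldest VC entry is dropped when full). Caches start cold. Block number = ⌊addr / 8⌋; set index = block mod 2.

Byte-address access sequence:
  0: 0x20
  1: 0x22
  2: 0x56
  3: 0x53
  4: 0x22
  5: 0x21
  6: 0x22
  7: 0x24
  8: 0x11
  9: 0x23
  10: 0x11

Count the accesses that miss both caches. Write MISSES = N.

MISSES = 3

0: 0x20 (blk 4, set 0) → MISS  vc=[]
1: 0x22 (blk 4, set 0) → L1-HIT  vc=[]
2: 0x56 (blk 10, set 0) → MISS  vc=[4]
3: 0x53 (blk 10, set 0) → L1-HIT  vc=[4]
4: 0x22 (blk 4, set 0) → VC-HIT  vc=[10]
5: 0x21 (blk 4, set 0) → L1-HIT  vc=[10]
6: 0x22 (blk 4, set 0) → L1-HIT  vc=[10]
7: 0x24 (blk 4, set 0) → L1-HIT  vc=[10]
8: 0x11 (blk 2, set 0) → MISS  vc=[10, 4]
9: 0x23 (blk 4, set 0) → VC-HIT  vc=[10, 2]
10: 0x11 (blk 2, set 0) → VC-HIT  vc=[10, 4]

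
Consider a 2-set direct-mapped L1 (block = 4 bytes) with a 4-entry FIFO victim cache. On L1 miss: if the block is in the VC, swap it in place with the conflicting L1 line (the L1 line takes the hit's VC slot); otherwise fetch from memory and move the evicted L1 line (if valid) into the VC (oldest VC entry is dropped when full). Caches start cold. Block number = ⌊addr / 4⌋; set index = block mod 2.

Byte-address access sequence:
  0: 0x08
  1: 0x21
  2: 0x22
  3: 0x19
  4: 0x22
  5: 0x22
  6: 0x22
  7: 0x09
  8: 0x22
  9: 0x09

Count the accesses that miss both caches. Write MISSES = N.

MISSES = 3

#0 0x8→b2/s0 MISS; vc=[]
#1 0x21→b8/s0 MISS; vc=[2]
#2 0x22→b8/s0 L1-HIT; vc=[2]
#3 0x19→b6/s0 MISS; vc=[2,8]
#4 0x22→b8/s0 VC-HIT; vc=[2,6]
#5 0x22→b8/s0 L1-HIT; vc=[2,6]
#6 0x22→b8/s0 L1-HIT; vc=[2,6]
#7 0x9→b2/s0 VC-HIT; vc=[8,6]
#8 0x22→b8/s0 VC-HIT; vc=[2,6]
#9 0x9→b2/s0 VC-HIT; vc=[8,6]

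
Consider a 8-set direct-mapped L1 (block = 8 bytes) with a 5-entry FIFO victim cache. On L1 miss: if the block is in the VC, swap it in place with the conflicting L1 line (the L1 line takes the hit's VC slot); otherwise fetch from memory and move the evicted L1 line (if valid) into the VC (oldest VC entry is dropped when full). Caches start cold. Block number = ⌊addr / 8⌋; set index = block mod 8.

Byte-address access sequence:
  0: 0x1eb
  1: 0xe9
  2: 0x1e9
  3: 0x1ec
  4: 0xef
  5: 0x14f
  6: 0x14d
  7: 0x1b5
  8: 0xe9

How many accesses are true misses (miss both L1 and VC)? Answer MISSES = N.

MISSES = 4

#0 0x1eb→b61/s5 MISS; vc=[]
#1 0xe9→b29/s5 MISS; vc=[61]
#2 0x1e9→b61/s5 VC-HIT; vc=[29]
#3 0x1ec→b61/s5 L1-HIT; vc=[29]
#4 0xef→b29/s5 VC-HIT; vc=[61]
#5 0x14f→b41/s1 MISS; vc=[61]
#6 0x14d→b41/s1 L1-HIT; vc=[61]
#7 0x1b5→b54/s6 MISS; vc=[61]
#8 0xe9→b29/s5 L1-HIT; vc=[61]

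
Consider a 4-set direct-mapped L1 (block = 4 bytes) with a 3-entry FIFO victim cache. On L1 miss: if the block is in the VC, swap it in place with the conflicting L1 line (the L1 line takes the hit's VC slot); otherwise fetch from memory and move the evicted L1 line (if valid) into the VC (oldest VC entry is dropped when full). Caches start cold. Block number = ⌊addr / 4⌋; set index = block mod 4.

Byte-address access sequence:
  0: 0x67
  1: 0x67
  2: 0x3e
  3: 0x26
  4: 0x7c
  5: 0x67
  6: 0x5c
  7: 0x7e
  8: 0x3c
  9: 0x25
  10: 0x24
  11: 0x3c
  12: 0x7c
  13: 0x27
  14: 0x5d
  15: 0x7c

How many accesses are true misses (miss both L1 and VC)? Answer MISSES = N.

  [0] addr=0x67 blk=25 s=1: MISS | VC []
  [1] addr=0x67 blk=25 s=1: L1-HIT | VC []
  [2] addr=0x3e blk=15 s=3: MISS | VC []
  [3] addr=0x26 blk=9 s=1: MISS | VC [25]
  [4] addr=0x7c blk=31 s=3: MISS | VC [25, 15]
  [5] addr=0x67 blk=25 s=1: VC-HIT | VC [9, 15]
  [6] addr=0x5c blk=23 s=3: MISS | VC [9, 15, 31]
  [7] addr=0x7e blk=31 s=3: VC-HIT | VC [9, 15, 23]
  [8] addr=0x3c blk=15 s=3: VC-HIT | VC [9, 31, 23]
  [9] addr=0x25 blk=9 s=1: VC-HIT | VC [25, 31, 23]
  [10] addr=0x24 blk=9 s=1: L1-HIT | VC [25, 31, 23]
  [11] addr=0x3c blk=15 s=3: L1-HIT | VC [25, 31, 23]
  [12] addr=0x7c blk=31 s=3: VC-HIT | VC [25, 15, 23]
  [13] addr=0x27 blk=9 s=1: L1-HIT | VC [25, 15, 23]
  [14] addr=0x5d blk=23 s=3: VC-HIT | VC [25, 15, 31]
  [15] addr=0x7c blk=31 s=3: VC-HIT | VC [25, 15, 23]

MISSES = 5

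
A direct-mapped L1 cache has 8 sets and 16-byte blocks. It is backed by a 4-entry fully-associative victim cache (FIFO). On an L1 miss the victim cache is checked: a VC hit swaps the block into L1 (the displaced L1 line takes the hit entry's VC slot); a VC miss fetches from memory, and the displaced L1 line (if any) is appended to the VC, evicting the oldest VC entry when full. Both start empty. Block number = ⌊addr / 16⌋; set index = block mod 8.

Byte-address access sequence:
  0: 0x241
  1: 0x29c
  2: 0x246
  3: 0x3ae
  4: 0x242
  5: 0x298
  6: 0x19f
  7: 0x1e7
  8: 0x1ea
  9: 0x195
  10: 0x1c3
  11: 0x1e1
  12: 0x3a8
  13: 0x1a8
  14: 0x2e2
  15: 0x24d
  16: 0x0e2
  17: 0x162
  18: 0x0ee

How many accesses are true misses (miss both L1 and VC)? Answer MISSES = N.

0: 0x241 (blk 36, set 4) → MISS  vc=[]
1: 0x29c (blk 41, set 1) → MISS  vc=[]
2: 0x246 (blk 36, set 4) → L1-HIT  vc=[]
3: 0x3ae (blk 58, set 2) → MISS  vc=[]
4: 0x242 (blk 36, set 4) → L1-HIT  vc=[]
5: 0x298 (blk 41, set 1) → L1-HIT  vc=[]
6: 0x19f (blk 25, set 1) → MISS  vc=[41]
7: 0x1e7 (blk 30, set 6) → MISS  vc=[41]
8: 0x1ea (blk 30, set 6) → L1-HIT  vc=[41]
9: 0x195 (blk 25, set 1) → L1-HIT  vc=[41]
10: 0x1c3 (blk 28, set 4) → MISS  vc=[41, 36]
11: 0x1e1 (blk 30, set 6) → L1-HIT  vc=[41, 36]
12: 0x3a8 (blk 58, set 2) → L1-HIT  vc=[41, 36]
13: 0x1a8 (blk 26, set 2) → MISS  vc=[41, 36, 58]
14: 0x2e2 (blk 46, set 6) → MISS  vc=[41, 36, 58, 30]
15: 0x24d (blk 36, set 4) → VC-HIT  vc=[41, 28, 58, 30]
16: 0xe2 (blk 14, set 6) → MISS  vc=[28, 58, 30, 46]
17: 0x162 (blk 22, set 6) → MISS  vc=[58, 30, 46, 14]
18: 0xee (blk 14, set 6) → VC-HIT  vc=[58, 30, 46, 22]

MISSES = 10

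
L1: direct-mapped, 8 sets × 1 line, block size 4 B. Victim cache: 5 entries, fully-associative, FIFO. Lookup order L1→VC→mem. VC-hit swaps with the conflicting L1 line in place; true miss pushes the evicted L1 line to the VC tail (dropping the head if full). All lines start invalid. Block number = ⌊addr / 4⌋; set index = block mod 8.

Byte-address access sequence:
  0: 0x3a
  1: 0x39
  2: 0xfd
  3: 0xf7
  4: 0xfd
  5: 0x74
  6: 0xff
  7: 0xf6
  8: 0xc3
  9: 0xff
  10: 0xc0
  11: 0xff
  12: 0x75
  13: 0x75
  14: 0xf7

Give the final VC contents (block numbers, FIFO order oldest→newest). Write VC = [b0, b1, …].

#0 0x3a→b14/s6 MISS; vc=[]
#1 0x39→b14/s6 L1-HIT; vc=[]
#2 0xfd→b63/s7 MISS; vc=[]
#3 0xf7→b61/s5 MISS; vc=[]
#4 0xfd→b63/s7 L1-HIT; vc=[]
#5 0x74→b29/s5 MISS; vc=[61]
#6 0xff→b63/s7 L1-HIT; vc=[61]
#7 0xf6→b61/s5 VC-HIT; vc=[29]
#8 0xc3→b48/s0 MISS; vc=[29]
#9 0xff→b63/s7 L1-HIT; vc=[29]
#10 0xc0→b48/s0 L1-HIT; vc=[29]
#11 0xff→b63/s7 L1-HIT; vc=[29]
#12 0x75→b29/s5 VC-HIT; vc=[61]
#13 0x75→b29/s5 L1-HIT; vc=[61]
#14 0xf7→b61/s5 VC-HIT; vc=[29]

VC = [29]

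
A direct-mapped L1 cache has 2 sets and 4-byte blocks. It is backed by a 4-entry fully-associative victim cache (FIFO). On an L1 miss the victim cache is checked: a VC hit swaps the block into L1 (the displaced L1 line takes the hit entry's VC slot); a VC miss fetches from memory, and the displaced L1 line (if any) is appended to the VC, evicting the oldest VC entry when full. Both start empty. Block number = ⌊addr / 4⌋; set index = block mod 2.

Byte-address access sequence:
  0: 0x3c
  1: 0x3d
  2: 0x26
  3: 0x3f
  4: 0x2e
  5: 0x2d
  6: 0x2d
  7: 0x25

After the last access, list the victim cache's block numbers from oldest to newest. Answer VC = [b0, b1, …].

VC = [11, 15]

#0 0x3c→b15/s1 MISS; vc=[]
#1 0x3d→b15/s1 L1-HIT; vc=[]
#2 0x26→b9/s1 MISS; vc=[15]
#3 0x3f→b15/s1 VC-HIT; vc=[9]
#4 0x2e→b11/s1 MISS; vc=[9,15]
#5 0x2d→b11/s1 L1-HIT; vc=[9,15]
#6 0x2d→b11/s1 L1-HIT; vc=[9,15]
#7 0x25→b9/s1 VC-HIT; vc=[11,15]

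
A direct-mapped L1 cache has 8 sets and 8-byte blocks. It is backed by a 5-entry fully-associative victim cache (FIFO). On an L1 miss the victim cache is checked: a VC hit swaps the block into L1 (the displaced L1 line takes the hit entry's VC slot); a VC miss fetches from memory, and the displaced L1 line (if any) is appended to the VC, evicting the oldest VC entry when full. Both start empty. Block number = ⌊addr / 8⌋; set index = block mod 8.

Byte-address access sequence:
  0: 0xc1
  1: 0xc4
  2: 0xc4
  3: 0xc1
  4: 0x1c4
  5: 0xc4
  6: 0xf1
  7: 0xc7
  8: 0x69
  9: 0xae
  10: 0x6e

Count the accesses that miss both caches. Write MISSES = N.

MISSES = 5

  [0] addr=0xc1 blk=24 s=0: MISS | VC []
  [1] addr=0xc4 blk=24 s=0: L1-HIT | VC []
  [2] addr=0xc4 blk=24 s=0: L1-HIT | VC []
  [3] addr=0xc1 blk=24 s=0: L1-HIT | VC []
  [4] addr=0x1c4 blk=56 s=0: MISS | VC [24]
  [5] addr=0xc4 blk=24 s=0: VC-HIT | VC [56]
  [6] addr=0xf1 blk=30 s=6: MISS | VC [56]
  [7] addr=0xc7 blk=24 s=0: L1-HIT | VC [56]
  [8] addr=0x69 blk=13 s=5: MISS | VC [56]
  [9] addr=0xae blk=21 s=5: MISS | VC [56, 13]
  [10] addr=0x6e blk=13 s=5: VC-HIT | VC [56, 21]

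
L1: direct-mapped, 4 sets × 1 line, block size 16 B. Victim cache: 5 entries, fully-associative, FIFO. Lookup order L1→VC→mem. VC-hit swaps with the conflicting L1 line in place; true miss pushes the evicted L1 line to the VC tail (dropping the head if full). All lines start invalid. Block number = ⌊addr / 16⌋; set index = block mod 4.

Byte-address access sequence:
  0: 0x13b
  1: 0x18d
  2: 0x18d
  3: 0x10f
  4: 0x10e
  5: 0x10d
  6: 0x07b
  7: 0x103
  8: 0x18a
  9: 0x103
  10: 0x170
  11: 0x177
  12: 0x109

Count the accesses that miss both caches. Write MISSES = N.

MISSES = 5

0: 0x13b (blk 19, set 3) → MISS  vc=[]
1: 0x18d (blk 24, set 0) → MISS  vc=[]
2: 0x18d (blk 24, set 0) → L1-HIT  vc=[]
3: 0x10f (blk 16, set 0) → MISS  vc=[24]
4: 0x10e (blk 16, set 0) → L1-HIT  vc=[24]
5: 0x10d (blk 16, set 0) → L1-HIT  vc=[24]
6: 0x7b (blk 7, set 3) → MISS  vc=[24, 19]
7: 0x103 (blk 16, set 0) → L1-HIT  vc=[24, 19]
8: 0x18a (blk 24, set 0) → VC-HIT  vc=[16, 19]
9: 0x103 (blk 16, set 0) → VC-HIT  vc=[24, 19]
10: 0x170 (blk 23, set 3) → MISS  vc=[24, 19, 7]
11: 0x177 (blk 23, set 3) → L1-HIT  vc=[24, 19, 7]
12: 0x109 (blk 16, set 0) → L1-HIT  vc=[24, 19, 7]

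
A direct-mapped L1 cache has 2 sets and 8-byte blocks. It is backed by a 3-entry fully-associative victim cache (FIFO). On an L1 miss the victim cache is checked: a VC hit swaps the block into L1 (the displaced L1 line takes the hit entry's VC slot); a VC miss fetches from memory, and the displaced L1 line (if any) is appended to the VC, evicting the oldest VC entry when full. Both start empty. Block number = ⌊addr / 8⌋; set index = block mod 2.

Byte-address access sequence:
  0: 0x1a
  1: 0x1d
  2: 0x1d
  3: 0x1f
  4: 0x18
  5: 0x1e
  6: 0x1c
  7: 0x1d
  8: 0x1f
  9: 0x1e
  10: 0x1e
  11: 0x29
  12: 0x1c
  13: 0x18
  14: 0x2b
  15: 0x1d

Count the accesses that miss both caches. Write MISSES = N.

MISSES = 2

  [0] addr=0x1a blk=3 s=1: MISS | VC []
  [1] addr=0x1d blk=3 s=1: L1-HIT | VC []
  [2] addr=0x1d blk=3 s=1: L1-HIT | VC []
  [3] addr=0x1f blk=3 s=1: L1-HIT | VC []
  [4] addr=0x18 blk=3 s=1: L1-HIT | VC []
  [5] addr=0x1e blk=3 s=1: L1-HIT | VC []
  [6] addr=0x1c blk=3 s=1: L1-HIT | VC []
  [7] addr=0x1d blk=3 s=1: L1-HIT | VC []
  [8] addr=0x1f blk=3 s=1: L1-HIT | VC []
  [9] addr=0x1e blk=3 s=1: L1-HIT | VC []
  [10] addr=0x1e blk=3 s=1: L1-HIT | VC []
  [11] addr=0x29 blk=5 s=1: MISS | VC [3]
  [12] addr=0x1c blk=3 s=1: VC-HIT | VC [5]
  [13] addr=0x18 blk=3 s=1: L1-HIT | VC [5]
  [14] addr=0x2b blk=5 s=1: VC-HIT | VC [3]
  [15] addr=0x1d blk=3 s=1: VC-HIT | VC [5]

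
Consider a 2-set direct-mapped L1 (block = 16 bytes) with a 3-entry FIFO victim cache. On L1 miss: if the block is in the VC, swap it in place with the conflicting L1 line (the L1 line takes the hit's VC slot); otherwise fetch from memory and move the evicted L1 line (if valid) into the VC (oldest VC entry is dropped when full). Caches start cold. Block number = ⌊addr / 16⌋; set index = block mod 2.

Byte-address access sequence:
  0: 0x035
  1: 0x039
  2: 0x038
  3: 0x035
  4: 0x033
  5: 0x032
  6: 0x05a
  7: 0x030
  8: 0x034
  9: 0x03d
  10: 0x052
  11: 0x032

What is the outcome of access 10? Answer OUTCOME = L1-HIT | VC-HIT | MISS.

  [0] addr=0x35 blk=3 s=1: MISS | VC []
  [1] addr=0x39 blk=3 s=1: L1-HIT | VC []
  [2] addr=0x38 blk=3 s=1: L1-HIT | VC []
  [3] addr=0x35 blk=3 s=1: L1-HIT | VC []
  [4] addr=0x33 blk=3 s=1: L1-HIT | VC []
  [5] addr=0x32 blk=3 s=1: L1-HIT | VC []
  [6] addr=0x5a blk=5 s=1: MISS | VC [3]
  [7] addr=0x30 blk=3 s=1: VC-HIT | VC [5]
  [8] addr=0x34 blk=3 s=1: L1-HIT | VC [5]
  [9] addr=0x3d blk=3 s=1: L1-HIT | VC [5]
  [10] addr=0x52 blk=5 s=1: VC-HIT | VC [3]
  [11] addr=0x32 blk=3 s=1: VC-HIT | VC [5]

OUTCOME = VC-HIT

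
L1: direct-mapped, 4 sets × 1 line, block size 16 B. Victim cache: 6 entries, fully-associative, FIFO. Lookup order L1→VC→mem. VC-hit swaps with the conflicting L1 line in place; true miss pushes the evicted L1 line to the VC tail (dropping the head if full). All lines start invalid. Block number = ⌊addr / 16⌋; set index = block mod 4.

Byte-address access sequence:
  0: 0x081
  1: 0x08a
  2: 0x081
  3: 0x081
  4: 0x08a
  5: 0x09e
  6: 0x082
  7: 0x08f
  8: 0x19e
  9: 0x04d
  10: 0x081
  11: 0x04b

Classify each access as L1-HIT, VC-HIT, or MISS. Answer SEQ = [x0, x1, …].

SEQ = [MISS, L1-HIT, L1-HIT, L1-HIT, L1-HIT, MISS, L1-HIT, L1-HIT, MISS, MISS, VC-HIT, VC-HIT]

  [0] addr=0x81 blk=8 s=0: MISS | VC []
  [1] addr=0x8a blk=8 s=0: L1-HIT | VC []
  [2] addr=0x81 blk=8 s=0: L1-HIT | VC []
  [3] addr=0x81 blk=8 s=0: L1-HIT | VC []
  [4] addr=0x8a blk=8 s=0: L1-HIT | VC []
  [5] addr=0x9e blk=9 s=1: MISS | VC []
  [6] addr=0x82 blk=8 s=0: L1-HIT | VC []
  [7] addr=0x8f blk=8 s=0: L1-HIT | VC []
  [8] addr=0x19e blk=25 s=1: MISS | VC [9]
  [9] addr=0x4d blk=4 s=0: MISS | VC [9, 8]
  [10] addr=0x81 blk=8 s=0: VC-HIT | VC [9, 4]
  [11] addr=0x4b blk=4 s=0: VC-HIT | VC [9, 8]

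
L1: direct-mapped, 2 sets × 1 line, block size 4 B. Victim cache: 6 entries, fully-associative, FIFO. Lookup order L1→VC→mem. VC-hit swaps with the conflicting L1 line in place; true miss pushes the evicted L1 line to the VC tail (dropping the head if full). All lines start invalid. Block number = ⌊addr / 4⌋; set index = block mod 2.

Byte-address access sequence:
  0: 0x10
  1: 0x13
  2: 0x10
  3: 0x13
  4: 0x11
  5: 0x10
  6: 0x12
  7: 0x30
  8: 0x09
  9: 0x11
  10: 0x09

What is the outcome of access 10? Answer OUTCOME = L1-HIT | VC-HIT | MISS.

#0 0x10→b4/s0 MISS; vc=[]
#1 0x13→b4/s0 L1-HIT; vc=[]
#2 0x10→b4/s0 L1-HIT; vc=[]
#3 0x13→b4/s0 L1-HIT; vc=[]
#4 0x11→b4/s0 L1-HIT; vc=[]
#5 0x10→b4/s0 L1-HIT; vc=[]
#6 0x12→b4/s0 L1-HIT; vc=[]
#7 0x30→b12/s0 MISS; vc=[4]
#8 0x9→b2/s0 MISS; vc=[4,12]
#9 0x11→b4/s0 VC-HIT; vc=[2,12]
#10 0x9→b2/s0 VC-HIT; vc=[4,12]

OUTCOME = VC-HIT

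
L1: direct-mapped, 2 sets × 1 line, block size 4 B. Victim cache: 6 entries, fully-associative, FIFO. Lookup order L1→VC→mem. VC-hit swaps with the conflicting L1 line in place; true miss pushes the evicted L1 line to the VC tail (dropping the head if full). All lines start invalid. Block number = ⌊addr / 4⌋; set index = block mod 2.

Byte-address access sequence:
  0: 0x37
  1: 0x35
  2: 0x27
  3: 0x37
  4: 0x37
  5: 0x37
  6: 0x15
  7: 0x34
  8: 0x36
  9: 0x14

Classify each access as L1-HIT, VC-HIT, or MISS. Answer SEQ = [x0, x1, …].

  [0] addr=0x37 blk=13 s=1: MISS | VC []
  [1] addr=0x35 blk=13 s=1: L1-HIT | VC []
  [2] addr=0x27 blk=9 s=1: MISS | VC [13]
  [3] addr=0x37 blk=13 s=1: VC-HIT | VC [9]
  [4] addr=0x37 blk=13 s=1: L1-HIT | VC [9]
  [5] addr=0x37 blk=13 s=1: L1-HIT | VC [9]
  [6] addr=0x15 blk=5 s=1: MISS | VC [9, 13]
  [7] addr=0x34 blk=13 s=1: VC-HIT | VC [9, 5]
  [8] addr=0x36 blk=13 s=1: L1-HIT | VC [9, 5]
  [9] addr=0x14 blk=5 s=1: VC-HIT | VC [9, 13]

SEQ = [MISS, L1-HIT, MISS, VC-HIT, L1-HIT, L1-HIT, MISS, VC-HIT, L1-HIT, VC-HIT]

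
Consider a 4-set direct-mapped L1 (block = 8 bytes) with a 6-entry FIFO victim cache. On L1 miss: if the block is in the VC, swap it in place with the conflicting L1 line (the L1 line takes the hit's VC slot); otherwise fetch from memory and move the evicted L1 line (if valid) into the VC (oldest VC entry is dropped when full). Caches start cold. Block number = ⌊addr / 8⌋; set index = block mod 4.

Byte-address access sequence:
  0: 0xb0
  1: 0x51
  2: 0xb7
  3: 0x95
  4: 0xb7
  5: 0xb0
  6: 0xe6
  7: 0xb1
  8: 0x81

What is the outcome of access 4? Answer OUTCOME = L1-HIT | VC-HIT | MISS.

OUTCOME = VC-HIT

0: 0xb0 (blk 22, set 2) → MISS  vc=[]
1: 0x51 (blk 10, set 2) → MISS  vc=[22]
2: 0xb7 (blk 22, set 2) → VC-HIT  vc=[10]
3: 0x95 (blk 18, set 2) → MISS  vc=[10, 22]
4: 0xb7 (blk 22, set 2) → VC-HIT  vc=[10, 18]
5: 0xb0 (blk 22, set 2) → L1-HIT  vc=[10, 18]
6: 0xe6 (blk 28, set 0) → MISS  vc=[10, 18]
7: 0xb1 (blk 22, set 2) → L1-HIT  vc=[10, 18]
8: 0x81 (blk 16, set 0) → MISS  vc=[10, 18, 28]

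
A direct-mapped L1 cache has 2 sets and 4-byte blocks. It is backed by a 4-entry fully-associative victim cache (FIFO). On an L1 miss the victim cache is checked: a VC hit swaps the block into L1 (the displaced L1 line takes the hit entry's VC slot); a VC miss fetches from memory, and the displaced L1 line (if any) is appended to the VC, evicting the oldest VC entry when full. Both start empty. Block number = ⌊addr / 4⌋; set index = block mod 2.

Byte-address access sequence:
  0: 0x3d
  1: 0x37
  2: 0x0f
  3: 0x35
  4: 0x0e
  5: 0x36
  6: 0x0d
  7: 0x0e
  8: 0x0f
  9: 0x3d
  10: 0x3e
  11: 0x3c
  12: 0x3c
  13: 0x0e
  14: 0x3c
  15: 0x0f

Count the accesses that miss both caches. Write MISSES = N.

MISSES = 3

  [0] addr=0x3d blk=15 s=1: MISS | VC []
  [1] addr=0x37 blk=13 s=1: MISS | VC [15]
  [2] addr=0xf blk=3 s=1: MISS | VC [15, 13]
  [3] addr=0x35 blk=13 s=1: VC-HIT | VC [15, 3]
  [4] addr=0xe blk=3 s=1: VC-HIT | VC [15, 13]
  [5] addr=0x36 blk=13 s=1: VC-HIT | VC [15, 3]
  [6] addr=0xd blk=3 s=1: VC-HIT | VC [15, 13]
  [7] addr=0xe blk=3 s=1: L1-HIT | VC [15, 13]
  [8] addr=0xf blk=3 s=1: L1-HIT | VC [15, 13]
  [9] addr=0x3d blk=15 s=1: VC-HIT | VC [3, 13]
  [10] addr=0x3e blk=15 s=1: L1-HIT | VC [3, 13]
  [11] addr=0x3c blk=15 s=1: L1-HIT | VC [3, 13]
  [12] addr=0x3c blk=15 s=1: L1-HIT | VC [3, 13]
  [13] addr=0xe blk=3 s=1: VC-HIT | VC [15, 13]
  [14] addr=0x3c blk=15 s=1: VC-HIT | VC [3, 13]
  [15] addr=0xf blk=3 s=1: VC-HIT | VC [15, 13]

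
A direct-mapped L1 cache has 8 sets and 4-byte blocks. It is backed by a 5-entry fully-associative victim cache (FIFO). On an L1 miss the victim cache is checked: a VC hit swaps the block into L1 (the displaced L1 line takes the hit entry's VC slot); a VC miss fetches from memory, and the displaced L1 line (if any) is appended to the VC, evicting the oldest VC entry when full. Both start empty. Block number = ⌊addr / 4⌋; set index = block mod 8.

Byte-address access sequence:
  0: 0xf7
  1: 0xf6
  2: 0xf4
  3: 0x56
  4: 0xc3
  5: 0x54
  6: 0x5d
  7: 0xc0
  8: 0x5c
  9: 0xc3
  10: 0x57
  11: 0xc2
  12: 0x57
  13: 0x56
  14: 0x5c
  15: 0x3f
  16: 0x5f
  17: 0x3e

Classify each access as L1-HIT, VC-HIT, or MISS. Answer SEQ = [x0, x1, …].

  [0] addr=0xf7 blk=61 s=5: MISS | VC []
  [1] addr=0xf6 blk=61 s=5: L1-HIT | VC []
  [2] addr=0xf4 blk=61 s=5: L1-HIT | VC []
  [3] addr=0x56 blk=21 s=5: MISS | VC [61]
  [4] addr=0xc3 blk=48 s=0: MISS | VC [61]
  [5] addr=0x54 blk=21 s=5: L1-HIT | VC [61]
  [6] addr=0x5d blk=23 s=7: MISS | VC [61]
  [7] addr=0xc0 blk=48 s=0: L1-HIT | VC [61]
  [8] addr=0x5c blk=23 s=7: L1-HIT | VC [61]
  [9] addr=0xc3 blk=48 s=0: L1-HIT | VC [61]
  [10] addr=0x57 blk=21 s=5: L1-HIT | VC [61]
  [11] addr=0xc2 blk=48 s=0: L1-HIT | VC [61]
  [12] addr=0x57 blk=21 s=5: L1-HIT | VC [61]
  [13] addr=0x56 blk=21 s=5: L1-HIT | VC [61]
  [14] addr=0x5c blk=23 s=7: L1-HIT | VC [61]
  [15] addr=0x3f blk=15 s=7: MISS | VC [61, 23]
  [16] addr=0x5f blk=23 s=7: VC-HIT | VC [61, 15]
  [17] addr=0x3e blk=15 s=7: VC-HIT | VC [61, 23]

SEQ = [MISS, L1-HIT, L1-HIT, MISS, MISS, L1-HIT, MISS, L1-HIT, L1-HIT, L1-HIT, L1-HIT, L1-HIT, L1-HIT, L1-HIT, L1-HIT, MISS, VC-HIT, VC-HIT]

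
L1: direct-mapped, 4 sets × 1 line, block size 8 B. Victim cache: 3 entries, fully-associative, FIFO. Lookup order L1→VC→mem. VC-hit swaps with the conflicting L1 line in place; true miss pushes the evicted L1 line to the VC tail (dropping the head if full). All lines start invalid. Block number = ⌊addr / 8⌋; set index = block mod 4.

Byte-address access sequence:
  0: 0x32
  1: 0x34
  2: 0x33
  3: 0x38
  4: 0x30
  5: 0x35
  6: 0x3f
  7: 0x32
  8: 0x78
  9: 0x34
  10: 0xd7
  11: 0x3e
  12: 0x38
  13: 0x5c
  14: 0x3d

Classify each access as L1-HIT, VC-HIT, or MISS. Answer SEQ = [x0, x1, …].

  [0] addr=0x32 blk=6 s=2: MISS | VC []
  [1] addr=0x34 blk=6 s=2: L1-HIT | VC []
  [2] addr=0x33 blk=6 s=2: L1-HIT | VC []
  [3] addr=0x38 blk=7 s=3: MISS | VC []
  [4] addr=0x30 blk=6 s=2: L1-HIT | VC []
  [5] addr=0x35 blk=6 s=2: L1-HIT | VC []
  [6] addr=0x3f blk=7 s=3: L1-HIT | VC []
  [7] addr=0x32 blk=6 s=2: L1-HIT | VC []
  [8] addr=0x78 blk=15 s=3: MISS | VC [7]
  [9] addr=0x34 blk=6 s=2: L1-HIT | VC [7]
  [10] addr=0xd7 blk=26 s=2: MISS | VC [7, 6]
  [11] addr=0x3e blk=7 s=3: VC-HIT | VC [15, 6]
  [12] addr=0x38 blk=7 s=3: L1-HIT | VC [15, 6]
  [13] addr=0x5c blk=11 s=3: MISS | VC [15, 6, 7]
  [14] addr=0x3d blk=7 s=3: VC-HIT | VC [15, 6, 11]

SEQ = [MISS, L1-HIT, L1-HIT, MISS, L1-HIT, L1-HIT, L1-HIT, L1-HIT, MISS, L1-HIT, MISS, VC-HIT, L1-HIT, MISS, VC-HIT]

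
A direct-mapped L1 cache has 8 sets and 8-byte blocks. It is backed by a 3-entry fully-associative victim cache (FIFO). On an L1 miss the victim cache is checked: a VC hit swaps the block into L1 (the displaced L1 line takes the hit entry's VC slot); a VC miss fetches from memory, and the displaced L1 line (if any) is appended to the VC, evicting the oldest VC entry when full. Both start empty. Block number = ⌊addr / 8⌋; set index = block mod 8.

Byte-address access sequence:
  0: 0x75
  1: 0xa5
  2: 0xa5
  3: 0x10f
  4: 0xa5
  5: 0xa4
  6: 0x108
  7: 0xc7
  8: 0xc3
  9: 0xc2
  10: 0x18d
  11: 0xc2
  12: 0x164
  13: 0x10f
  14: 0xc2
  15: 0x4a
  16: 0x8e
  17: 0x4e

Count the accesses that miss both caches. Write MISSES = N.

MISSES = 8

0: 0x75 (blk 14, set 6) → MISS  vc=[]
1: 0xa5 (blk 20, set 4) → MISS  vc=[]
2: 0xa5 (blk 20, set 4) → L1-HIT  vc=[]
3: 0x10f (blk 33, set 1) → MISS  vc=[]
4: 0xa5 (blk 20, set 4) → L1-HIT  vc=[]
5: 0xa4 (blk 20, set 4) → L1-HIT  vc=[]
6: 0x108 (blk 33, set 1) → L1-HIT  vc=[]
7: 0xc7 (blk 24, set 0) → MISS  vc=[]
8: 0xc3 (blk 24, set 0) → L1-HIT  vc=[]
9: 0xc2 (blk 24, set 0) → L1-HIT  vc=[]
10: 0x18d (blk 49, set 1) → MISS  vc=[33]
11: 0xc2 (blk 24, set 0) → L1-HIT  vc=[33]
12: 0x164 (blk 44, set 4) → MISS  vc=[33, 20]
13: 0x10f (blk 33, set 1) → VC-HIT  vc=[49, 20]
14: 0xc2 (blk 24, set 0) → L1-HIT  vc=[49, 20]
15: 0x4a (blk 9, set 1) → MISS  vc=[49, 20, 33]
16: 0x8e (blk 17, set 1) → MISS  vc=[20, 33, 9]
17: 0x4e (blk 9, set 1) → VC-HIT  vc=[20, 33, 17]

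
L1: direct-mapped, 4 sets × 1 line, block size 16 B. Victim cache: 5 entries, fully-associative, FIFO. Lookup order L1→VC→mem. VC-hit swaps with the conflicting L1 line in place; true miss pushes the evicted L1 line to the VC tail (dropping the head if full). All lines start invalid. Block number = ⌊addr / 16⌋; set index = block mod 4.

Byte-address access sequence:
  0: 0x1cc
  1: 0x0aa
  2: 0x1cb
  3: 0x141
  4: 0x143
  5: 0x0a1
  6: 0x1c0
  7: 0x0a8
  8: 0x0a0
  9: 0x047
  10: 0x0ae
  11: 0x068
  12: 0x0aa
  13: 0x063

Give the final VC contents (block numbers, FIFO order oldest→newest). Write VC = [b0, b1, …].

0: 0x1cc (blk 28, set 0) → MISS  vc=[]
1: 0xaa (blk 10, set 2) → MISS  vc=[]
2: 0x1cb (blk 28, set 0) → L1-HIT  vc=[]
3: 0x141 (blk 20, set 0) → MISS  vc=[28]
4: 0x143 (blk 20, set 0) → L1-HIT  vc=[28]
5: 0xa1 (blk 10, set 2) → L1-HIT  vc=[28]
6: 0x1c0 (blk 28, set 0) → VC-HIT  vc=[20]
7: 0xa8 (blk 10, set 2) → L1-HIT  vc=[20]
8: 0xa0 (blk 10, set 2) → L1-HIT  vc=[20]
9: 0x47 (blk 4, set 0) → MISS  vc=[20, 28]
10: 0xae (blk 10, set 2) → L1-HIT  vc=[20, 28]
11: 0x68 (blk 6, set 2) → MISS  vc=[20, 28, 10]
12: 0xaa (blk 10, set 2) → VC-HIT  vc=[20, 28, 6]
13: 0x63 (blk 6, set 2) → VC-HIT  vc=[20, 28, 10]

VC = [20, 28, 10]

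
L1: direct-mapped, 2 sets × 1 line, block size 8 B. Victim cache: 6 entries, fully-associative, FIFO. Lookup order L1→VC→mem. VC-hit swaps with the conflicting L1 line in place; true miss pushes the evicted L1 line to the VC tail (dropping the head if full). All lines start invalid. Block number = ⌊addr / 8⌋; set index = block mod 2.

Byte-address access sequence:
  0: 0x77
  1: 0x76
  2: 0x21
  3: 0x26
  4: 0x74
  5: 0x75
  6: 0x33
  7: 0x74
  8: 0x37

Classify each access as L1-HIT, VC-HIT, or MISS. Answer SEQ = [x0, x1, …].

SEQ = [MISS, L1-HIT, MISS, L1-HIT, VC-HIT, L1-HIT, MISS, VC-HIT, VC-HIT]

#0 0x77→b14/s0 MISS; vc=[]
#1 0x76→b14/s0 L1-HIT; vc=[]
#2 0x21→b4/s0 MISS; vc=[14]
#3 0x26→b4/s0 L1-HIT; vc=[14]
#4 0x74→b14/s0 VC-HIT; vc=[4]
#5 0x75→b14/s0 L1-HIT; vc=[4]
#6 0x33→b6/s0 MISS; vc=[4,14]
#7 0x74→b14/s0 VC-HIT; vc=[4,6]
#8 0x37→b6/s0 VC-HIT; vc=[4,14]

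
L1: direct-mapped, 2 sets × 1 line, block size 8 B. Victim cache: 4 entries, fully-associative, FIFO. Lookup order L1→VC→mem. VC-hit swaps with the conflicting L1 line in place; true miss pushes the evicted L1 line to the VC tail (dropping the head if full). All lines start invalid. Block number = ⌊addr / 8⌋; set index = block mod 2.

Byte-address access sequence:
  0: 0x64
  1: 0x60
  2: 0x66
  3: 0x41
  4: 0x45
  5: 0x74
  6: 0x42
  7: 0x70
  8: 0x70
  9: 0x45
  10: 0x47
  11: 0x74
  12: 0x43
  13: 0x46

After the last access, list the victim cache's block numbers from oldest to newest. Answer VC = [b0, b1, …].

#0 0x64→b12/s0 MISS; vc=[]
#1 0x60→b12/s0 L1-HIT; vc=[]
#2 0x66→b12/s0 L1-HIT; vc=[]
#3 0x41→b8/s0 MISS; vc=[12]
#4 0x45→b8/s0 L1-HIT; vc=[12]
#5 0x74→b14/s0 MISS; vc=[12,8]
#6 0x42→b8/s0 VC-HIT; vc=[12,14]
#7 0x70→b14/s0 VC-HIT; vc=[12,8]
#8 0x70→b14/s0 L1-HIT; vc=[12,8]
#9 0x45→b8/s0 VC-HIT; vc=[12,14]
#10 0x47→b8/s0 L1-HIT; vc=[12,14]
#11 0x74→b14/s0 VC-HIT; vc=[12,8]
#12 0x43→b8/s0 VC-HIT; vc=[12,14]
#13 0x46→b8/s0 L1-HIT; vc=[12,14]

VC = [12, 14]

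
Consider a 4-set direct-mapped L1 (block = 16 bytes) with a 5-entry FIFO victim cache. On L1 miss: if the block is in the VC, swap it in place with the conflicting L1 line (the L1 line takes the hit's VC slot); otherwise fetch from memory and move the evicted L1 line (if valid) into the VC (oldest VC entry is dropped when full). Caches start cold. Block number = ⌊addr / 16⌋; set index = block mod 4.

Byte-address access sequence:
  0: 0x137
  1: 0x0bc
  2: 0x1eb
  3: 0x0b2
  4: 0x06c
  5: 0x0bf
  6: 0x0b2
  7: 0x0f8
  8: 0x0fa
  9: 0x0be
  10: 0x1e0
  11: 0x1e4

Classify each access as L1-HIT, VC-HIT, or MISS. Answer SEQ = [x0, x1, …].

SEQ = [MISS, MISS, MISS, L1-HIT, MISS, L1-HIT, L1-HIT, MISS, L1-HIT, VC-HIT, VC-HIT, L1-HIT]

#0 0x137→b19/s3 MISS; vc=[]
#1 0xbc→b11/s3 MISS; vc=[19]
#2 0x1eb→b30/s2 MISS; vc=[19]
#3 0xb2→b11/s3 L1-HIT; vc=[19]
#4 0x6c→b6/s2 MISS; vc=[19,30]
#5 0xbf→b11/s3 L1-HIT; vc=[19,30]
#6 0xb2→b11/s3 L1-HIT; vc=[19,30]
#7 0xf8→b15/s3 MISS; vc=[19,30,11]
#8 0xfa→b15/s3 L1-HIT; vc=[19,30,11]
#9 0xbe→b11/s3 VC-HIT; vc=[19,30,15]
#10 0x1e0→b30/s2 VC-HIT; vc=[19,6,15]
#11 0x1e4→b30/s2 L1-HIT; vc=[19,6,15]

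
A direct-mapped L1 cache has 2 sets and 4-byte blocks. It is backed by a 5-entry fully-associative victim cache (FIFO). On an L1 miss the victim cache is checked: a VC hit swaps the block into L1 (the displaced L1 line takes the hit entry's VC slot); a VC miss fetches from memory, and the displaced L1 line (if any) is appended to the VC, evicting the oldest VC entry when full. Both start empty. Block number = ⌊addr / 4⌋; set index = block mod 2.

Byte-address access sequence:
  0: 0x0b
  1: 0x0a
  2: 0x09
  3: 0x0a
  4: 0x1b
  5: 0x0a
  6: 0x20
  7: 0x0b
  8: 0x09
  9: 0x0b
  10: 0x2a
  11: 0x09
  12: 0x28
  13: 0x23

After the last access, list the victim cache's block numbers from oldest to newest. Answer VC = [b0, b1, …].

VC = [6, 10, 2]

0: 0xb (blk 2, set 0) → MISS  vc=[]
1: 0xa (blk 2, set 0) → L1-HIT  vc=[]
2: 0x9 (blk 2, set 0) → L1-HIT  vc=[]
3: 0xa (blk 2, set 0) → L1-HIT  vc=[]
4: 0x1b (blk 6, set 0) → MISS  vc=[2]
5: 0xa (blk 2, set 0) → VC-HIT  vc=[6]
6: 0x20 (blk 8, set 0) → MISS  vc=[6, 2]
7: 0xb (blk 2, set 0) → VC-HIT  vc=[6, 8]
8: 0x9 (blk 2, set 0) → L1-HIT  vc=[6, 8]
9: 0xb (blk 2, set 0) → L1-HIT  vc=[6, 8]
10: 0x2a (blk 10, set 0) → MISS  vc=[6, 8, 2]
11: 0x9 (blk 2, set 0) → VC-HIT  vc=[6, 8, 10]
12: 0x28 (blk 10, set 0) → VC-HIT  vc=[6, 8, 2]
13: 0x23 (blk 8, set 0) → VC-HIT  vc=[6, 10, 2]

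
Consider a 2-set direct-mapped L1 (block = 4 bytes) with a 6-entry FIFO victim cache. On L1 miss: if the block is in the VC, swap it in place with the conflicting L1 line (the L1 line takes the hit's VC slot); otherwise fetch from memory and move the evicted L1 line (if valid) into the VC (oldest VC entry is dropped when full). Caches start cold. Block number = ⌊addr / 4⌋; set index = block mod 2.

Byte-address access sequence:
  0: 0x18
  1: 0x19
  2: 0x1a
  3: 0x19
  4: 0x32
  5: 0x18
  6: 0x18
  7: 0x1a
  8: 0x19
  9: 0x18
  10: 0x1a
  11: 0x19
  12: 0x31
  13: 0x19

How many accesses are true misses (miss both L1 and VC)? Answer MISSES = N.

MISSES = 2

0: 0x18 (blk 6, set 0) → MISS  vc=[]
1: 0x19 (blk 6, set 0) → L1-HIT  vc=[]
2: 0x1a (blk 6, set 0) → L1-HIT  vc=[]
3: 0x19 (blk 6, set 0) → L1-HIT  vc=[]
4: 0x32 (blk 12, set 0) → MISS  vc=[6]
5: 0x18 (blk 6, set 0) → VC-HIT  vc=[12]
6: 0x18 (blk 6, set 0) → L1-HIT  vc=[12]
7: 0x1a (blk 6, set 0) → L1-HIT  vc=[12]
8: 0x19 (blk 6, set 0) → L1-HIT  vc=[12]
9: 0x18 (blk 6, set 0) → L1-HIT  vc=[12]
10: 0x1a (blk 6, set 0) → L1-HIT  vc=[12]
11: 0x19 (blk 6, set 0) → L1-HIT  vc=[12]
12: 0x31 (blk 12, set 0) → VC-HIT  vc=[6]
13: 0x19 (blk 6, set 0) → VC-HIT  vc=[12]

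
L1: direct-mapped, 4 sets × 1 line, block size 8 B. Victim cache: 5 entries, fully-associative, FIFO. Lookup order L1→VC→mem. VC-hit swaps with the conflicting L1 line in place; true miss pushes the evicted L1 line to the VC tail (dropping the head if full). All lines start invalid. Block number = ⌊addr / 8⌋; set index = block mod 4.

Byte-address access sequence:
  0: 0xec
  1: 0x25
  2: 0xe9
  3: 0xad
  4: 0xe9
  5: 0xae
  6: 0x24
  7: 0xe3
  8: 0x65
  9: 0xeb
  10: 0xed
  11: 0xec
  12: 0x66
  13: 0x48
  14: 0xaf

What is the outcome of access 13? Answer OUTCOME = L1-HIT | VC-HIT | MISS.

#0 0xec→b29/s1 MISS; vc=[]
#1 0x25→b4/s0 MISS; vc=[]
#2 0xe9→b29/s1 L1-HIT; vc=[]
#3 0xad→b21/s1 MISS; vc=[29]
#4 0xe9→b29/s1 VC-HIT; vc=[21]
#5 0xae→b21/s1 VC-HIT; vc=[29]
#6 0x24→b4/s0 L1-HIT; vc=[29]
#7 0xe3→b28/s0 MISS; vc=[29,4]
#8 0x65→b12/s0 MISS; vc=[29,4,28]
#9 0xeb→b29/s1 VC-HIT; vc=[21,4,28]
#10 0xed→b29/s1 L1-HIT; vc=[21,4,28]
#11 0xec→b29/s1 L1-HIT; vc=[21,4,28]
#12 0x66→b12/s0 L1-HIT; vc=[21,4,28]
#13 0x48→b9/s1 MISS; vc=[21,4,28,29]
#14 0xaf→b21/s1 VC-HIT; vc=[9,4,28,29]

OUTCOME = MISS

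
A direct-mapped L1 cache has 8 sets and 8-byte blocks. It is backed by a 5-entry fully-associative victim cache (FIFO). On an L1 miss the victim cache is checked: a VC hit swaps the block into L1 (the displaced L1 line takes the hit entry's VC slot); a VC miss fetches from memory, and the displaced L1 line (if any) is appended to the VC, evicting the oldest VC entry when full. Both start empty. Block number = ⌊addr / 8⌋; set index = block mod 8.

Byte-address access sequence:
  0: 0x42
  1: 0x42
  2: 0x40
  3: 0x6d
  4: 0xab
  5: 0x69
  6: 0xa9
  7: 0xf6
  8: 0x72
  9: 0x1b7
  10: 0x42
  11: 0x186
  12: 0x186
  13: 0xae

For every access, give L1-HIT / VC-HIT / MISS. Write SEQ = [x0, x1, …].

SEQ = [MISS, L1-HIT, L1-HIT, MISS, MISS, VC-HIT, VC-HIT, MISS, MISS, MISS, L1-HIT, MISS, L1-HIT, L1-HIT]

0: 0x42 (blk 8, set 0) → MISS  vc=[]
1: 0x42 (blk 8, set 0) → L1-HIT  vc=[]
2: 0x40 (blk 8, set 0) → L1-HIT  vc=[]
3: 0x6d (blk 13, set 5) → MISS  vc=[]
4: 0xab (blk 21, set 5) → MISS  vc=[13]
5: 0x69 (blk 13, set 5) → VC-HIT  vc=[21]
6: 0xa9 (blk 21, set 5) → VC-HIT  vc=[13]
7: 0xf6 (blk 30, set 6) → MISS  vc=[13]
8: 0x72 (blk 14, set 6) → MISS  vc=[13, 30]
9: 0x1b7 (blk 54, set 6) → MISS  vc=[13, 30, 14]
10: 0x42 (blk 8, set 0) → L1-HIT  vc=[13, 30, 14]
11: 0x186 (blk 48, set 0) → MISS  vc=[13, 30, 14, 8]
12: 0x186 (blk 48, set 0) → L1-HIT  vc=[13, 30, 14, 8]
13: 0xae (blk 21, set 5) → L1-HIT  vc=[13, 30, 14, 8]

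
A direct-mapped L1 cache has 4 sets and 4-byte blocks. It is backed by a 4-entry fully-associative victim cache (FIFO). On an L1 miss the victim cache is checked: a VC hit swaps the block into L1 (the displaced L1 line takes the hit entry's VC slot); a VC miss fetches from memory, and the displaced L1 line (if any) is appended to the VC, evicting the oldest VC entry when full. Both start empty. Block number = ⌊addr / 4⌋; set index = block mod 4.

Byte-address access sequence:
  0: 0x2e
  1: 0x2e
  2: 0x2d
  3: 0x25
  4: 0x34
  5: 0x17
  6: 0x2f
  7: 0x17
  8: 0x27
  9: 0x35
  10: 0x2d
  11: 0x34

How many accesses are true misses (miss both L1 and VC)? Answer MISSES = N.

MISSES = 4

0: 0x2e (blk 11, set 3) → MISS  vc=[]
1: 0x2e (blk 11, set 3) → L1-HIT  vc=[]
2: 0x2d (blk 11, set 3) → L1-HIT  vc=[]
3: 0x25 (blk 9, set 1) → MISS  vc=[]
4: 0x34 (blk 13, set 1) → MISS  vc=[9]
5: 0x17 (blk 5, set 1) → MISS  vc=[9, 13]
6: 0x2f (blk 11, set 3) → L1-HIT  vc=[9, 13]
7: 0x17 (blk 5, set 1) → L1-HIT  vc=[9, 13]
8: 0x27 (blk 9, set 1) → VC-HIT  vc=[5, 13]
9: 0x35 (blk 13, set 1) → VC-HIT  vc=[5, 9]
10: 0x2d (blk 11, set 3) → L1-HIT  vc=[5, 9]
11: 0x34 (blk 13, set 1) → L1-HIT  vc=[5, 9]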